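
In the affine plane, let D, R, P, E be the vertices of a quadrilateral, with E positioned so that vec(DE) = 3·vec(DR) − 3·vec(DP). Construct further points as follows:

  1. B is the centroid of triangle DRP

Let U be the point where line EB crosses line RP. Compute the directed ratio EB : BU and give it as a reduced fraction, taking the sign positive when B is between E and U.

Choose coordinates D = (0, 0), R = (1, 0), P = (0, 1), E = (3, -3).
1. B is the centroid of triangle DRP ⇒ B = (1/3, 1/3)
line EB meets RP at U = (-1, 2)
B = E + t·(U−E) with t = 2/3, so EB:BU = 2/3:1/3

EB:BU = 2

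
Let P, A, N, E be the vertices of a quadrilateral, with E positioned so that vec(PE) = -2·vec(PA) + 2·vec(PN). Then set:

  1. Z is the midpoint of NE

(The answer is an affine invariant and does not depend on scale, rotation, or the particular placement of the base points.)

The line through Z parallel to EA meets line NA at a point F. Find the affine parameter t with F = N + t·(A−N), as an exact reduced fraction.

Work in coordinates with P = (0, 0), A = (1, 0), N = (0, 1), E = (-2, 2).
1. Z is the midpoint of NE ⇒ Z = (-1, 3/2)
through Z parallel to EA: direction (3, -2); meets NA at F = (1/2, 1/2)
F = N + t·(A−N) with t = 1/2

t = 1/2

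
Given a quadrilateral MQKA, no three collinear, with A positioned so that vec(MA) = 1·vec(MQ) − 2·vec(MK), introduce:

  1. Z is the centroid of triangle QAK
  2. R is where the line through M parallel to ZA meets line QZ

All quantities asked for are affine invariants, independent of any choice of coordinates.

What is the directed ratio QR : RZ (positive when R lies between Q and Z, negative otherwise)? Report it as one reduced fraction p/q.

QR:RZ = -5/3

Work in coordinates with M = (0, 0), Q = (1, 0), K = (0, 1), A = (1, -2).
1. Z is the centroid of triangle QAK ⇒ Z = (2/3, -1/3)
2. R is where the line through M parallel to ZA meets line QZ ⇒ R = (1/6, -5/6)
R = Q + t·(Z−Q) with t = 5/2, so QR:RZ = t:(1−t) = 5/2:-3/2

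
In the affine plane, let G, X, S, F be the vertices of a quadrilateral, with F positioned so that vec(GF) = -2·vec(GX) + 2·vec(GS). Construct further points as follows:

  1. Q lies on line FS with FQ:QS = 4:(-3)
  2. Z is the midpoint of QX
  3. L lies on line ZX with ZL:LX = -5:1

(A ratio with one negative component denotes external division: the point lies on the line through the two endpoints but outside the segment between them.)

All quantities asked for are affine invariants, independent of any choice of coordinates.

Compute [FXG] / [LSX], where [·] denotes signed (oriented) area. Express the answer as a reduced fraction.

[FXG]:[LSX] = 16/3

Assign G = (0, 0), X = (1, 0), S = (0, 1), F = (-2, 2) — the answer is frame-independent, so this choice is without loss of generality.
1. Q lies on line FS with FQ:QS = 4:(-3) ⇒ Q = (6, -2)
2. Z is the midpoint of QX ⇒ Z = (7/2, -1)
3. L lies on line ZX with ZL:LX = -5:1 ⇒ L = (3/8, 1/4)
2·[FXG] = -2, 2·[LSX] = -3/8
[FXG]:[LSX] = -2:-3/8 = 16/3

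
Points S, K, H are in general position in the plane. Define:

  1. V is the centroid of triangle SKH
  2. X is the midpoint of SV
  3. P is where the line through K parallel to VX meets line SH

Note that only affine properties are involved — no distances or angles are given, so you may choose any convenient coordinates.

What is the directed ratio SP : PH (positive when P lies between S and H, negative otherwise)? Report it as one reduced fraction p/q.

Set S = (0, 0), K = (1, 0), H = (0, 1); any affine frame gives the same invariant.
1. V is the centroid of triangle SKH ⇒ V = (1/3, 1/3)
2. X is the midpoint of SV ⇒ X = (1/6, 1/6)
3. P is where the line through K parallel to VX meets line SH ⇒ P = (0, -1)
P = S + t·(H−S) with t = -1, so SP:PH = t:(1−t) = -1:2

SP:PH = -1/2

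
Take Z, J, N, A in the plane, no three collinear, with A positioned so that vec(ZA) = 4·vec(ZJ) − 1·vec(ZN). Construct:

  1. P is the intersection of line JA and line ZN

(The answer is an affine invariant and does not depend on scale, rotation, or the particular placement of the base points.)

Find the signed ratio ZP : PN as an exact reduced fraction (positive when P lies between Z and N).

ZP:PN = 1/2

Choose coordinates Z = (0, 0), J = (1, 0), N = (0, 1), A = (4, -1).
1. P is the intersection of line JA and line ZN ⇒ P = (0, 1/3)
P = Z + t·(N−Z) with t = 1/3, so ZP:PN = t:(1−t) = 1/3:2/3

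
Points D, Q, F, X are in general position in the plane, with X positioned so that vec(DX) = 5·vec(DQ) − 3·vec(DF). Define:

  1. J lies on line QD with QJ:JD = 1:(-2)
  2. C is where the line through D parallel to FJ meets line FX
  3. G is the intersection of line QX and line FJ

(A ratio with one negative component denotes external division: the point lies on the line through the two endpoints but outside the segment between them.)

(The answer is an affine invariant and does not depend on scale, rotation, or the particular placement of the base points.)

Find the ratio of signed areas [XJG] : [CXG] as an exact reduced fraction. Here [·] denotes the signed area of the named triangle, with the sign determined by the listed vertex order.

Set D = (0, 0), Q = (1, 0), F = (0, 1), X = (5, -3); any affine frame gives the same invariant.
1. J lies on line QD with QJ:JD = 1:(-2) ⇒ J = (2, 0)
2. C is where the line through D parallel to FJ meets line FX ⇒ C = (10/3, -5/3)
3. G is the intersection of line QX and line FJ ⇒ G = (-1, 3/2)
2·[XJG] = 9/2, 2·[CXG] = -1/2
[XJG]:[CXG] = 9/2:-1/2 = -9

[XJG]:[CXG] = -9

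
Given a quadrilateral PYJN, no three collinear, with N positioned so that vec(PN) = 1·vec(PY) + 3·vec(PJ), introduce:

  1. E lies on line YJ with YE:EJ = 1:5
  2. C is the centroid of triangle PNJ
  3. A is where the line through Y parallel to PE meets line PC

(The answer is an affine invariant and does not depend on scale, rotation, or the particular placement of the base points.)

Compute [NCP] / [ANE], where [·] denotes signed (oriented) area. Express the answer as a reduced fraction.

[NCP]:[ANE] = -38/279

Set P = (0, 0), Y = (1, 0), J = (0, 1), N = (1, 3); any affine frame gives the same invariant.
1. E lies on line YJ with YE:EJ = 1:5 ⇒ E = (5/6, 1/6)
2. C is the centroid of triangle PNJ ⇒ C = (1/3, 4/3)
3. A is where the line through Y parallel to PE meets line PC ⇒ A = (-1/19, -4/19)
2·[NCP] = 1/3, 2·[ANE] = -93/38
[NCP]:[ANE] = 1/3:-93/38 = -38/279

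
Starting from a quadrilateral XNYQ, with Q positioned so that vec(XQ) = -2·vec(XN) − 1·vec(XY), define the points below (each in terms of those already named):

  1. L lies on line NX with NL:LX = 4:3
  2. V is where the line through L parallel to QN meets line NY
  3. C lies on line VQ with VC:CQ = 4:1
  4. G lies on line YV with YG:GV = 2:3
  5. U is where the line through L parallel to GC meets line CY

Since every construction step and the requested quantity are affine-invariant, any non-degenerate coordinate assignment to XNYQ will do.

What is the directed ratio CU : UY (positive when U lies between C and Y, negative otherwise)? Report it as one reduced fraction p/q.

CU:UY = -197/365

Set X = (0, 0), N = (1, 0), Y = (0, 1), Q = (-2, -1); any affine frame gives the same invariant.
1. L lies on line NX with NL:LX = 4:3 ⇒ L = (3/7, 0)
2. V is where the line through L parallel to QN meets line NY ⇒ V = (6/7, 1/7)
3. C lies on line VQ with VC:CQ = 4:1 ⇒ C = (-10/7, -27/35)
4. G lies on line YV with YG:GV = 2:3 ⇒ G = (12/35, 23/35)
5. U is where the line through L parallel to GC meets line CY ⇒ U = (-1825/588, -1675/588)
U = C + t·(Y−C) with t = -197/168, so CU:UY = t:(1−t) = -197/168:365/168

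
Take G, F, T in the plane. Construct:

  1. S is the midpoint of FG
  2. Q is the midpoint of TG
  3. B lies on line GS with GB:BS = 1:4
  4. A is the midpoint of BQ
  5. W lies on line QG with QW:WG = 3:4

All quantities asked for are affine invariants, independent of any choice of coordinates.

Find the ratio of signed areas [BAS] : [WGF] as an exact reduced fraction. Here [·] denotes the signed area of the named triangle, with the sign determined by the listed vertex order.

[BAS]:[WGF] = -7/20

Assign G = (0, 0), F = (1, 0), T = (0, 1) — the answer is frame-independent, so this choice is without loss of generality.
1. S is the midpoint of FG ⇒ S = (1/2, 0)
2. Q is the midpoint of TG ⇒ Q = (0, 1/2)
3. B lies on line GS with GB:BS = 1:4 ⇒ B = (1/10, 0)
4. A is the midpoint of BQ ⇒ A = (1/20, 1/4)
5. W lies on line QG with QW:WG = 3:4 ⇒ W = (0, 2/7)
2·[BAS] = -1/10, 2·[WGF] = 2/7
[BAS]:[WGF] = -1/10:2/7 = -7/20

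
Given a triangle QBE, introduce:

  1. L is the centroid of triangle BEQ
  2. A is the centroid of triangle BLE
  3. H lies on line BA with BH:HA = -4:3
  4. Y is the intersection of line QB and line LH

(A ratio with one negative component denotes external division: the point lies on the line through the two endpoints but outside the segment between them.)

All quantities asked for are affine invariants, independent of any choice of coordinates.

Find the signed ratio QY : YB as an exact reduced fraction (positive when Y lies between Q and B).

Work in coordinates with Q = (0, 0), B = (1, 0), E = (0, 1).
1. L is the centroid of triangle BEQ ⇒ L = (1/3, 1/3)
2. A is the centroid of triangle BLE ⇒ A = (4/9, 4/9)
3. H lies on line BA with BH:HA = -4:3 ⇒ H = (-11/9, 16/9)
4. Y is the intersection of line QB and line LH ⇒ Y = (9/13, 0)
Y = Q + t·(B−Q) with t = 9/13, so QY:YB = t:(1−t) = 9/13:4/13

QY:YB = 9/4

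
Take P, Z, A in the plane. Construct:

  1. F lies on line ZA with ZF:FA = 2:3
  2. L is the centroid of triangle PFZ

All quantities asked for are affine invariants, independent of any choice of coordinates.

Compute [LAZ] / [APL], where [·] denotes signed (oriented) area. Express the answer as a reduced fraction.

[LAZ]:[APL] = -5/8

Work in coordinates with P = (0, 0), Z = (1, 0), A = (0, 1).
1. F lies on line ZA with ZF:FA = 2:3 ⇒ F = (3/5, 2/5)
2. L is the centroid of triangle PFZ ⇒ L = (8/15, 2/15)
2·[LAZ] = -1/3, 2·[APL] = 8/15
[LAZ]:[APL] = -1/3:8/15 = -5/8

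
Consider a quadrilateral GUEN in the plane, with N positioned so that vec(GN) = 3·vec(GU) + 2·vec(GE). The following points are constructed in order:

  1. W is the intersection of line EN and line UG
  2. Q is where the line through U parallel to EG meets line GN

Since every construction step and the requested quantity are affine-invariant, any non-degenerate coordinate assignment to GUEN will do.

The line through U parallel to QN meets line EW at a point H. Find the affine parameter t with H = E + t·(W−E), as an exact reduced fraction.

t = -5/3

Assign G = (0, 0), U = (1, 0), E = (0, 1), N = (3, 2) — the answer is frame-independent, so this choice is without loss of generality.
1. W is the intersection of line EN and line UG ⇒ W = (-3, 0)
2. Q is where the line through U parallel to EG meets line GN ⇒ Q = (1, 2/3)
through U parallel to QN: direction (2, 4/3); meets EW at H = (5, 8/3)
H = E + t·(W−E) with t = -5/3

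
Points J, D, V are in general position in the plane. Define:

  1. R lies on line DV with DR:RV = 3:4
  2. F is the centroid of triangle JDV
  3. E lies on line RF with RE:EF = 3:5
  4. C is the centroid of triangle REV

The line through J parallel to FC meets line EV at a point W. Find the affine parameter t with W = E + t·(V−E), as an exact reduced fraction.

Set J = (0, 0), D = (1, 0), V = (0, 1); any affine frame gives the same invariant.
1. R lies on line DV with DR:RV = 3:4 ⇒ R = (4/7, 3/7)
2. F is the centroid of triangle JDV ⇒ F = (1/3, 1/3)
3. E lies on line RF with RE:EF = 3:5 ⇒ E = (27/56, 11/28)
4. C is the centroid of triangle REV ⇒ C = (59/168, 17/28)
through J parallel to FC: direction (1/56, 23/84); meets EV at W = (27/448, 207/224)
W = E + t·(V−E) with t = 7/8

t = 7/8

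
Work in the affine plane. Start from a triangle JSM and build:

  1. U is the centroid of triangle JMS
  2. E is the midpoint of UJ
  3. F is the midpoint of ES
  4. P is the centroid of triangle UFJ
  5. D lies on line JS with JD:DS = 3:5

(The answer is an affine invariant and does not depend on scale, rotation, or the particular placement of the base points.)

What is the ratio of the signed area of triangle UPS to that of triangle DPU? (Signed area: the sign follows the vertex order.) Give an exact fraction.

[UPS]:[DPU] = -8

Choose coordinates J = (0, 0), S = (1, 0), M = (0, 1).
1. U is the centroid of triangle JMS ⇒ U = (1/3, 1/3)
2. E is the midpoint of UJ ⇒ E = (1/6, 1/6)
3. F is the midpoint of ES ⇒ F = (7/12, 1/12)
4. P is the centroid of triangle UFJ ⇒ P = (11/36, 5/36)
5. D lies on line JS with JD:DS = 3:5 ⇒ D = (3/8, 0)
2·[UPS] = 5/36, 2·[DPU] = -5/288
[UPS]:[DPU] = 5/36:-5/288 = -8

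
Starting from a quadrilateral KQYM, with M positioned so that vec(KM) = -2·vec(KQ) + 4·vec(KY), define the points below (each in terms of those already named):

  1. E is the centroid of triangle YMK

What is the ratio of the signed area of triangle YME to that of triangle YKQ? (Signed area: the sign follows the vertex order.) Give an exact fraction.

[YME]:[YKQ] = 2/3

Choose coordinates K = (0, 0), Q = (1, 0), Y = (0, 1), M = (-2, 4).
1. E is the centroid of triangle YMK ⇒ E = (-2/3, 5/3)
2·[YME] = 2/3, 2·[YKQ] = 1
[YME]:[YKQ] = 2/3:1 = 2/3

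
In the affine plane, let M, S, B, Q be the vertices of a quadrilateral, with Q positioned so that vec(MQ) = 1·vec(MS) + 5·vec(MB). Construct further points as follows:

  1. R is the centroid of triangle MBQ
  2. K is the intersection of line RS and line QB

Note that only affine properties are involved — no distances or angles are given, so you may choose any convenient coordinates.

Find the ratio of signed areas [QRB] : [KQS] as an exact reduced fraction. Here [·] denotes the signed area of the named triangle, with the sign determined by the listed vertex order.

[QRB]:[KQS] = 7/75

Set M = (0, 0), S = (1, 0), B = (0, 1), Q = (1, 5); any affine frame gives the same invariant.
1. R is the centroid of triangle MBQ ⇒ R = (1/3, 2)
2. K is the intersection of line RS and line QB ⇒ K = (2/7, 15/7)
2·[QRB] = -1/3, 2·[KQS] = -25/7
[QRB]:[KQS] = -1/3:-25/7 = 7/75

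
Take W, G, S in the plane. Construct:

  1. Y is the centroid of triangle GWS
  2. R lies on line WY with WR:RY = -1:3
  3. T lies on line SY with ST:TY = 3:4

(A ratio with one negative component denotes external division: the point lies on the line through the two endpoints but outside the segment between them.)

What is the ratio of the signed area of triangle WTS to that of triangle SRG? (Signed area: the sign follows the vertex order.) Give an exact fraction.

[WTS]:[SRG] = 3/28

Set W = (0, 0), G = (1, 0), S = (0, 1); any affine frame gives the same invariant.
1. Y is the centroid of triangle GWS ⇒ Y = (1/3, 1/3)
2. R lies on line WY with WR:RY = -1:3 ⇒ R = (-1/6, -1/6)
3. T lies on line SY with ST:TY = 3:4 ⇒ T = (1/7, 5/7)
2·[WTS] = 1/7, 2·[SRG] = 4/3
[WTS]:[SRG] = 1/7:4/3 = 3/28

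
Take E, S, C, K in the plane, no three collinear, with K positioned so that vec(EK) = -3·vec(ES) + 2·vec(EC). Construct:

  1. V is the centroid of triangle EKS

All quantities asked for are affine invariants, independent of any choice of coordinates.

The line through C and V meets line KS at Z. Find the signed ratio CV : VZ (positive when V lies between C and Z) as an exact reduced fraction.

CV:VZ = -4

Choose coordinates E = (0, 0), S = (1, 0), C = (0, 1), K = (-3, 2).
1. V is the centroid of triangle EKS ⇒ V = (-2/3, 2/3)
line CV meets KS at Z = (-1/2, 3/4)
V = C + t·(Z−C) with t = 4/3, so CV:VZ = 4/3:-1/3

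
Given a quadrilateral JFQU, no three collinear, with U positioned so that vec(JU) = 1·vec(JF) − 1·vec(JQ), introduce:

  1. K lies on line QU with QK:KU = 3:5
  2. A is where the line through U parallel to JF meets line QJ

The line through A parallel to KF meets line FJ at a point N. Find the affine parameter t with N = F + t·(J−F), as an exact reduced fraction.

t = 7/2

Work in coordinates with J = (0, 0), F = (1, 0), Q = (0, 1), U = (1, -1).
1. K lies on line QU with QK:KU = 3:5 ⇒ K = (3/8, 1/4)
2. A is where the line through U parallel to JF meets line QJ ⇒ A = (0, -1)
through A parallel to KF: direction (5/8, -1/4); meets FJ at N = (-5/2, 0)
N = F + t·(J−F) with t = 7/2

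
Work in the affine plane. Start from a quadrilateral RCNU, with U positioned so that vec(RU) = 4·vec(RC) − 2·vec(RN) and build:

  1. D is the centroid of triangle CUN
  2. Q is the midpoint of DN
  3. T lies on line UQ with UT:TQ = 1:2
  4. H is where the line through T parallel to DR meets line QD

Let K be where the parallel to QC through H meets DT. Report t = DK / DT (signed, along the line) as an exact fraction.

Set R = (0, 0), C = (1, 0), N = (0, 1), U = (4, -2); any affine frame gives the same invariant.
1. D is the centroid of triangle CUN ⇒ D = (5/3, -1/3)
2. Q is the midpoint of DN ⇒ Q = (5/6, 1/3)
3. T lies on line UQ with UT:TQ = 1:2 ⇒ T = (53/18, -11/9)
4. H is where the line through T parallel to DR meets line QD ⇒ H = (49/18, -53/45)
through H parallel to QC: direction (1/6, -1/3); meets DT at K = (1187/450, -227/225)
K = D + t·(T−D) with t = 19/25

t = 19/25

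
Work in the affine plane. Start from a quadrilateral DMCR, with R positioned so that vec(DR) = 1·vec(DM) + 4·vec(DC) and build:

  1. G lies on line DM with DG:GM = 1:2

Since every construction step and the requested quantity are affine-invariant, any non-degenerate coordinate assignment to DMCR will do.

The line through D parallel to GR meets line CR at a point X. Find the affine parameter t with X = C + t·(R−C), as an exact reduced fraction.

t = 1/3

Choose coordinates D = (0, 0), M = (1, 0), C = (0, 1), R = (1, 4).
1. G lies on line DM with DG:GM = 1:2 ⇒ G = (1/3, 0)
through D parallel to GR: direction (2/3, 4); meets CR at X = (1/3, 2)
X = C + t·(R−C) with t = 1/3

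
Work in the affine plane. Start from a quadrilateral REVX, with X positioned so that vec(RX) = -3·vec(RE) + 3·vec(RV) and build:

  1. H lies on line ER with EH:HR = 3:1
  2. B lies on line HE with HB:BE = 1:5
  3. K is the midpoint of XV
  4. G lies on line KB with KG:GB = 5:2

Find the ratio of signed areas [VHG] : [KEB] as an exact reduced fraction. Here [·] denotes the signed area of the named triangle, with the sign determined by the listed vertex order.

[VHG]:[KEB] = 3/14

Set R = (0, 0), E = (1, 0), V = (0, 1), X = (-3, 3); any affine frame gives the same invariant.
1. H lies on line ER with EH:HR = 3:1 ⇒ H = (1/4, 0)
2. B lies on line HE with HB:BE = 1:5 ⇒ B = (3/8, 0)
3. K is the midpoint of XV ⇒ K = (-3/2, 2)
4. G lies on line KB with KG:GB = 5:2 ⇒ G = (-9/56, 4/7)
2·[VHG] = -15/56, 2·[KEB] = -5/4
[VHG]:[KEB] = -15/56:-5/4 = 3/14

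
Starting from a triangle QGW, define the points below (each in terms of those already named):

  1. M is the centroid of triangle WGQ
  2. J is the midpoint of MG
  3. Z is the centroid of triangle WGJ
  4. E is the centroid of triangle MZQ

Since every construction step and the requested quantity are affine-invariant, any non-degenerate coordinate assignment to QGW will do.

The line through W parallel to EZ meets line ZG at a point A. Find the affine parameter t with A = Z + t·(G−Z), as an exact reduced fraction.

t = -13/9

Work in coordinates with Q = (0, 0), G = (1, 0), W = (0, 1).
1. M is the centroid of triangle WGQ ⇒ M = (1/3, 1/3)
2. J is the midpoint of MG ⇒ J = (2/3, 1/6)
3. Z is the centroid of triangle WGJ ⇒ Z = (5/9, 7/18)
4. E is the centroid of triangle MZQ ⇒ E = (8/27, 13/54)
through W parallel to EZ: direction (7/27, 4/27); meets ZG at A = (-7/81, 77/81)
A = Z + t·(G−Z) with t = -13/9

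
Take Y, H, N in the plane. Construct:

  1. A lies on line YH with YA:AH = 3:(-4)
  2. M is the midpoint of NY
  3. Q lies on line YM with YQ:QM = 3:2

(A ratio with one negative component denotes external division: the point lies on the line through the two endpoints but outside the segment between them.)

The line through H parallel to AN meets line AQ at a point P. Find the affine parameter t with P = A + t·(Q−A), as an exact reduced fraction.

Choose coordinates Y = (0, 0), H = (1, 0), N = (0, 1).
1. A lies on line YH with YA:AH = 3:(-4) ⇒ A = (-3, 0)
2. M is the midpoint of NY ⇒ M = (0, 1/2)
3. Q lies on line YM with YQ:QM = 3:2 ⇒ Q = (0, 3/10)
through H parallel to AN: direction (3, 1); meets AQ at P = (19/7, 4/7)
P = A + t·(Q−A) with t = 40/21

t = 40/21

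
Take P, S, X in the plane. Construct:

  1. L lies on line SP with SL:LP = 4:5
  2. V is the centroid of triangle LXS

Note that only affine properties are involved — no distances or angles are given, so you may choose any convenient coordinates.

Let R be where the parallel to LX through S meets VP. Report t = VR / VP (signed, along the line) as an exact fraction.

Set P = (0, 0), S = (1, 0), X = (0, 1); any affine frame gives the same invariant.
1. L lies on line SP with SL:LP = 4:5 ⇒ L = (5/9, 0)
2. V is the centroid of triangle LXS ⇒ V = (14/27, 1/3)
through S parallel to LX: direction (-5/9, 1); meets VP at R = (14/19, 9/19)
R = V + t·(P−V) with t = -8/19

t = -8/19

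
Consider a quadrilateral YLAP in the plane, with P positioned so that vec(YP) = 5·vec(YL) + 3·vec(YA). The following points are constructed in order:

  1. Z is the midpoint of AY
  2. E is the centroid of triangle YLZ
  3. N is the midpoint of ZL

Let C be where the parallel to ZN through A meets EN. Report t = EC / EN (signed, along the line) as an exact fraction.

t = 4

Choose coordinates Y = (0, 0), L = (1, 0), A = (0, 1), P = (5, 3).
1. Z is the midpoint of AY ⇒ Z = (0, 1/2)
2. E is the centroid of triangle YLZ ⇒ E = (1/3, 1/6)
3. N is the midpoint of ZL ⇒ N = (1/2, 1/4)
through A parallel to ZN: direction (1/2, -1/4); meets EN at C = (1, 1/2)
C = E + t·(N−E) with t = 4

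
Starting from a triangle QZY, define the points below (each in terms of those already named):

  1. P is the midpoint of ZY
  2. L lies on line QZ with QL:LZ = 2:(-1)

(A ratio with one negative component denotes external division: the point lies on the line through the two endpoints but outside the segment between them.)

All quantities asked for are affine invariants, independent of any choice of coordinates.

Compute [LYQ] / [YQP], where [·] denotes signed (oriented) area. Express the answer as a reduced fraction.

Choose coordinates Q = (0, 0), Z = (1, 0), Y = (0, 1).
1. P is the midpoint of ZY ⇒ P = (1/2, 1/2)
2. L lies on line QZ with QL:LZ = 2:(-1) ⇒ L = (2, 0)
2·[LYQ] = 2, 2·[YQP] = 1/2
[LYQ]:[YQP] = 2:1/2 = 4

[LYQ]:[YQP] = 4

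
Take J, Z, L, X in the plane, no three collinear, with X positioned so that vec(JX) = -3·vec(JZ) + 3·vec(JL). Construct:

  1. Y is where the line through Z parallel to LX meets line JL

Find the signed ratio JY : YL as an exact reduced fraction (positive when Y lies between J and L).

JY:YL = 2

Set J = (0, 0), Z = (1, 0), L = (0, 1), X = (-3, 3); any affine frame gives the same invariant.
1. Y is where the line through Z parallel to LX meets line JL ⇒ Y = (0, 2/3)
Y = J + t·(L−J) with t = 2/3, so JY:YL = t:(1−t) = 2/3:1/3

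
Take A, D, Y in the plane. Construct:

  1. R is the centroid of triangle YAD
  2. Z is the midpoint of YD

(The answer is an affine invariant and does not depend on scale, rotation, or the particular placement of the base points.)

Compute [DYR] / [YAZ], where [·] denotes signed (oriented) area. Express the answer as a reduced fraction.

[DYR]:[YAZ] = 2/3

Choose coordinates A = (0, 0), D = (1, 0), Y = (0, 1).
1. R is the centroid of triangle YAD ⇒ R = (1/3, 1/3)
2. Z is the midpoint of YD ⇒ Z = (1/2, 1/2)
2·[DYR] = 1/3, 2·[YAZ] = 1/2
[DYR]:[YAZ] = 1/3:1/2 = 2/3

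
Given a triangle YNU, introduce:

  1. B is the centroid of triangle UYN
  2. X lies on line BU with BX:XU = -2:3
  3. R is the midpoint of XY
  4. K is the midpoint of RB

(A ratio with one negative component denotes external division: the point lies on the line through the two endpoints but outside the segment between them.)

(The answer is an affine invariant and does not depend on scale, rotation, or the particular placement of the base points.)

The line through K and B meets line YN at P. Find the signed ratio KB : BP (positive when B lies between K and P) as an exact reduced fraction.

Work in coordinates with Y = (0, 0), N = (1, 0), U = (0, 1).
1. B is the centroid of triangle UYN ⇒ B = (1/3, 1/3)
2. X lies on line BU with BX:XU = -2:3 ⇒ X = (1, -1)
3. R is the midpoint of XY ⇒ R = (1/2, -1/2)
4. K is the midpoint of RB ⇒ K = (5/12, -1/12)
line KB meets YN at P = (2/5, 0)
B = K + t·(P−K) with t = 5, so KB:BP = 5:-4

KB:BP = -5/4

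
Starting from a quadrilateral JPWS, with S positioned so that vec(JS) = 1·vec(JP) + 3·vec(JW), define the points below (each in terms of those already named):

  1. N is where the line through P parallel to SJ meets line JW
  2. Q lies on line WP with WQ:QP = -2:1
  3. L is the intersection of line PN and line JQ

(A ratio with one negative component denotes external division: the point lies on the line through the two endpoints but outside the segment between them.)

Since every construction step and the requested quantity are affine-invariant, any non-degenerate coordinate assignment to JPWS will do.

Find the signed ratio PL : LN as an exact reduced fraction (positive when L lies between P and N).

PL:LN = 1/6

Work in coordinates with J = (0, 0), P = (1, 0), W = (0, 1), S = (1, 3).
1. N is where the line through P parallel to SJ meets line JW ⇒ N = (0, -3)
2. Q lies on line WP with WQ:QP = -2:1 ⇒ Q = (2, -1)
3. L is the intersection of line PN and line JQ ⇒ L = (6/7, -3/7)
L = P + t·(N−P) with t = 1/7, so PL:LN = t:(1−t) = 1/7:6/7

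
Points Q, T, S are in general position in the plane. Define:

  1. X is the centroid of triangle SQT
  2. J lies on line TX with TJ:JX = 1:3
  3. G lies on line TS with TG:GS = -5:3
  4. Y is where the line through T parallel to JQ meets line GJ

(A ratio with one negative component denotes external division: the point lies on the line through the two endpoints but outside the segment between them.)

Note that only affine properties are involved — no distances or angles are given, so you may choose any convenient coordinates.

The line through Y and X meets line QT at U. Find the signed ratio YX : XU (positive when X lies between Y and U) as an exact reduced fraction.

Set Q = (0, 0), T = (1, 0), S = (0, 1); any affine frame gives the same invariant.
1. X is the centroid of triangle SQT ⇒ X = (1/3, 1/3)
2. J lies on line TX with TJ:JX = 1:3 ⇒ J = (5/6, 1/12)
3. G lies on line TS with TG:GS = -5:3 ⇒ G = (-3/2, 5/2)
4. Y is where the line through T parallel to JQ meets line GJ ⇒ Y = (293/318, -5/636)
line YX meets QT at U = (197/217, 0)
X = Y + t·(U−Y) with t = 217/5, so YX:XU = 217/5:-212/5

YX:XU = -217/212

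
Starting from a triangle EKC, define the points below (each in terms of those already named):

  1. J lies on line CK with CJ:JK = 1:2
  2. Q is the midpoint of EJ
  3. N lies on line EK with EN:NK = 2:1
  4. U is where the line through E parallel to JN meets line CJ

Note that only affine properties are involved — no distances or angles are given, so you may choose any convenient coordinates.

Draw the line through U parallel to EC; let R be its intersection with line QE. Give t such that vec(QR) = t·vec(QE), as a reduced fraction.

t = 7

Set E = (0, 0), K = (1, 0), C = (0, 1); any affine frame gives the same invariant.
1. J lies on line CK with CJ:JK = 1:2 ⇒ J = (1/3, 2/3)
2. Q is the midpoint of EJ ⇒ Q = (1/6, 1/3)
3. N lies on line EK with EN:NK = 2:1 ⇒ N = (2/3, 0)
4. U is where the line through E parallel to JN meets line CJ ⇒ U = (-1, 2)
through U parallel to EC: direction (0, 1); meets QE at R = (-1, -2)
R = Q + t·(E−Q) with t = 7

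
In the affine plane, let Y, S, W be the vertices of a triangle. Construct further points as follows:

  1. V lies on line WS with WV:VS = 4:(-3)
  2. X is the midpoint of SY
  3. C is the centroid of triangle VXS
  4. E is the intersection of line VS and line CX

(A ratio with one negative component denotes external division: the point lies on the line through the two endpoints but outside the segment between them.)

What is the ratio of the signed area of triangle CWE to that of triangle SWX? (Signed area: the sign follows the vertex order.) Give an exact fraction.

[CWE]:[SWX] = -5/6

Choose coordinates Y = (0, 0), S = (1, 0), W = (0, 1).
1. V lies on line WS with WV:VS = 4:(-3) ⇒ V = (4, -3)
2. X is the midpoint of SY ⇒ X = (1/2, 0)
3. C is the centroid of triangle VXS ⇒ C = (11/6, -1)
4. E is the intersection of line VS and line CX ⇒ E = (5/2, -3/2)
2·[CWE] = -5/12, 2·[SWX] = 1/2
[CWE]:[SWX] = -5/12:1/2 = -5/6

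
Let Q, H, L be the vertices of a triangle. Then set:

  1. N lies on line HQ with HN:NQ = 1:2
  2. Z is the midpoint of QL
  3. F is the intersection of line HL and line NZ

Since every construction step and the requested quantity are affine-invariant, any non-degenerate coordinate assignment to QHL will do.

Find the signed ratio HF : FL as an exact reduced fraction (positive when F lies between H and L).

HF:FL = -1/2

Set Q = (0, 0), H = (1, 0), L = (0, 1); any affine frame gives the same invariant.
1. N lies on line HQ with HN:NQ = 1:2 ⇒ N = (2/3, 0)
2. Z is the midpoint of QL ⇒ Z = (0, 1/2)
3. F is the intersection of line HL and line NZ ⇒ F = (2, -1)
F = H + t·(L−H) with t = -1, so HF:FL = t:(1−t) = -1:2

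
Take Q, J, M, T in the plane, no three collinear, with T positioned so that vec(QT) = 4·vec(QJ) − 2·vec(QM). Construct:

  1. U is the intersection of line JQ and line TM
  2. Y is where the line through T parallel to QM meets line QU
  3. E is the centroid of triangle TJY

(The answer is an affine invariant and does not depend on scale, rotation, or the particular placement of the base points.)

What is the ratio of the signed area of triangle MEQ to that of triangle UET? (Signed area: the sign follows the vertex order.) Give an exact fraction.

[MEQ]:[UET] = 27/14

Work in coordinates with Q = (0, 0), J = (1, 0), M = (0, 1), T = (4, -2).
1. U is the intersection of line JQ and line TM ⇒ U = (4/3, 0)
2. Y is where the line through T parallel to QM meets line QU ⇒ Y = (4, 0)
3. E is the centroid of triangle TJY ⇒ E = (3, -2/3)
2·[MEQ] = -3, 2·[UET] = -14/9
[MEQ]:[UET] = -3:-14/9 = 27/14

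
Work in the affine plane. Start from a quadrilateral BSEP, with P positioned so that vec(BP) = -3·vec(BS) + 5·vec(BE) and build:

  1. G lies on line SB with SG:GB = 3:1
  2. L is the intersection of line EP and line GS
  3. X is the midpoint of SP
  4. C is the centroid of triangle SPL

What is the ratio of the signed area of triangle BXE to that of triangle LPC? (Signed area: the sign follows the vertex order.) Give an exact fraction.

Work in coordinates with B = (0, 0), S = (1, 0), E = (0, 1), P = (-3, 5).
1. G lies on line SB with SG:GB = 3:1 ⇒ G = (1/4, 0)
2. L is the intersection of line EP and line GS ⇒ L = (3/4, 0)
3. X is the midpoint of SP ⇒ X = (-1, 5/2)
4. C is the centroid of triangle SPL ⇒ C = (-5/12, 5/3)
2·[BXE] = -1, 2·[LPC] = -5/12
[BXE]:[LPC] = -1:-5/12 = 12/5

[BXE]:[LPC] = 12/5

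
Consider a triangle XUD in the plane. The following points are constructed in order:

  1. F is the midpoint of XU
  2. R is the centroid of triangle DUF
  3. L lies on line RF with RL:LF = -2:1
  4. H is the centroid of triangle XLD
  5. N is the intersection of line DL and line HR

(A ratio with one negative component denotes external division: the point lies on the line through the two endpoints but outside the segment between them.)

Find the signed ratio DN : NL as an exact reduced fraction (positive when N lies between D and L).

DN:NL = 5/4

Set X = (0, 0), U = (1, 0), D = (0, 1); any affine frame gives the same invariant.
1. F is the midpoint of XU ⇒ F = (1/2, 0)
2. R is the centroid of triangle DUF ⇒ R = (1/2, 1/3)
3. L lies on line RF with RL:LF = -2:1 ⇒ L = (1/2, -1/3)
4. H is the centroid of triangle XLD ⇒ H = (1/6, 2/9)
5. N is the intersection of line DL and line HR ⇒ N = (5/18, 7/27)
N = D + t·(L−D) with t = 5/9, so DN:NL = t:(1−t) = 5/9:4/9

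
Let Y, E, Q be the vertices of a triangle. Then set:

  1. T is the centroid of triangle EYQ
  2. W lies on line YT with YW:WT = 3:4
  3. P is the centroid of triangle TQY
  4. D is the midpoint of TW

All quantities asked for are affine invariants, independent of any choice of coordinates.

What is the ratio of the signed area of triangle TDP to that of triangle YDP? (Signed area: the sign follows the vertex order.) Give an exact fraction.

[TDP]:[YDP] = -2/5

Choose coordinates Y = (0, 0), E = (1, 0), Q = (0, 1).
1. T is the centroid of triangle EYQ ⇒ T = (1/3, 1/3)
2. W lies on line YT with YW:WT = 3:4 ⇒ W = (1/7, 1/7)
3. P is the centroid of triangle TQY ⇒ P = (1/9, 4/9)
4. D is the midpoint of TW ⇒ D = (5/21, 5/21)
2·[TDP] = -2/63, 2·[YDP] = 5/63
[TDP]:[YDP] = -2/63:5/63 = -2/5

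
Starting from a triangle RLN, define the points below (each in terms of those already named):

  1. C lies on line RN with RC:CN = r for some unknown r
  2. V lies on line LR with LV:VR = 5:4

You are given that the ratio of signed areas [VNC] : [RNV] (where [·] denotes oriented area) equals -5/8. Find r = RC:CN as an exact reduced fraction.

Choose coordinates R = (0, 0), L = (1, 0), N = (0, 1).
1. With RC:CN = r, write λ = r/(r+1) so C = R + λ·(N−R); C is affine-linear in λ
2. V lies on line LR with LV:VR = 5:4 ⇒ V = (4/9, 0)
Every point depending on C is an affine combination of C and λ-independent points, so each such coordinate is linear in λ; the λ² term in each signed area is a multiple of (N−R)×(N−R) = 0, so 2·[VNC] and 2·[RNV] are each linear in λ. Evaluating at λ=0 and λ=1:
  2·[VNC] = -4/9·λ + 4/9,   2·[RNV] = -4/9
So [VNC]:[RNV] = (-4/9·λ + 4/9) / (-4/9). Setting this equal to -5/8:
  -4/9·λ + 4/9 = -5/8·(-4/9)  ⇒  λ = 3/8
Then r = λ/(1−λ) = (3/8)/(5/8) = 3/5. Check: with r = 3/5, C = (0, 3/8) and [VNC]:[RNV] = -5/8 as required.

r = 3/5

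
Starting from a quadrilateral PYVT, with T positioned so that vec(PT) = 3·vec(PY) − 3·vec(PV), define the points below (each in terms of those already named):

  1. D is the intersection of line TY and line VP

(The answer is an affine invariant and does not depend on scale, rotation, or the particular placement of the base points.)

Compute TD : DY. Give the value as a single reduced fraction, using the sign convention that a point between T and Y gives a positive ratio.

TD:DY = -3

Choose coordinates P = (0, 0), Y = (1, 0), V = (0, 1), T = (3, -3).
1. D is the intersection of line TY and line VP ⇒ D = (0, 3/2)
D = T + t·(Y−T) with t = 3/2, so TD:DY = t:(1−t) = 3/2:-1/2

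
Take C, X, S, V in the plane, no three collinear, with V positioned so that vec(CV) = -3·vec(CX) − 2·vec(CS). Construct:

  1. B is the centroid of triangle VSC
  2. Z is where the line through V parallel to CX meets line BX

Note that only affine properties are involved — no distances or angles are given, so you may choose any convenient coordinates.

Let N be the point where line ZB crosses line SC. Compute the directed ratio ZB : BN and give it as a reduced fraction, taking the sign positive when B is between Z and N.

ZB:BN = 10

Choose coordinates C = (0, 0), X = (1, 0), S = (0, 1), V = (-3, -2).
1. B is the centroid of triangle VSC ⇒ B = (-1, -1/3)
2. Z is where the line through V parallel to CX meets line BX ⇒ Z = (-11, -2)
line ZB meets SC at N = (0, -1/6)
B = Z + t·(N−Z) with t = 10/11, so ZB:BN = 10/11:1/11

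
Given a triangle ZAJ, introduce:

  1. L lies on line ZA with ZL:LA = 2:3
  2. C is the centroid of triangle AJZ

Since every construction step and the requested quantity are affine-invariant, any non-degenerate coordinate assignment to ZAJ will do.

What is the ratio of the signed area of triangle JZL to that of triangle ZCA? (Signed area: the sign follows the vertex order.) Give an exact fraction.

[JZL]:[ZCA] = -6/5

Assign Z = (0, 0), A = (1, 0), J = (0, 1) — the answer is frame-independent, so this choice is without loss of generality.
1. L lies on line ZA with ZL:LA = 2:3 ⇒ L = (2/5, 0)
2. C is the centroid of triangle AJZ ⇒ C = (1/3, 1/3)
2·[JZL] = 2/5, 2·[ZCA] = -1/3
[JZL]:[ZCA] = 2/5:-1/3 = -6/5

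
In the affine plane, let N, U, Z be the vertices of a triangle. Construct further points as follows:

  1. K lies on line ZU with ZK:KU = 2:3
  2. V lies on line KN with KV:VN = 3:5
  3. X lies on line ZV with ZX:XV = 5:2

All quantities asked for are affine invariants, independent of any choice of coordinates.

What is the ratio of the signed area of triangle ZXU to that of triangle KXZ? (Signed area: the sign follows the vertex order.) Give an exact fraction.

Choose coordinates N = (0, 0), U = (1, 0), Z = (0, 1).
1. K lies on line ZU with ZK:KU = 2:3 ⇒ K = (2/5, 3/5)
2. V lies on line KN with KV:VN = 3:5 ⇒ V = (1/4, 3/8)
3. X lies on line ZV with ZX:XV = 5:2 ⇒ X = (5/28, 31/56)
2·[ZXU] = 15/56, 2·[KXZ] = -3/28
[ZXU]:[KXZ] = 15/56:-3/28 = -5/2

[ZXU]:[KXZ] = -5/2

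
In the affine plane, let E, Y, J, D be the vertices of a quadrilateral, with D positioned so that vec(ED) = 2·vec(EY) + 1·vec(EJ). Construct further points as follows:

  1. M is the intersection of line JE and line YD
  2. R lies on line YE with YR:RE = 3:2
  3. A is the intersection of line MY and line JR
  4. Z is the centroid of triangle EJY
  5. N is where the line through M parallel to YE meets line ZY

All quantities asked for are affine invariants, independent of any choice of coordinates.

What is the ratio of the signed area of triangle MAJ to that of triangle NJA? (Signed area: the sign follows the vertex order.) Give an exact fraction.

Choose coordinates E = (0, 0), Y = (1, 0), J = (0, 1), D = (2, 1).
1. M is the intersection of line JE and line YD ⇒ M = (0, -1)
2. R lies on line YE with YR:RE = 3:2 ⇒ R = (2/5, 0)
3. A is the intersection of line MY and line JR ⇒ A = (4/7, -3/7)
4. Z is the centroid of triangle EJY ⇒ Z = (1/3, 1/3)
5. N is where the line through M parallel to YE meets line ZY ⇒ N = (3, -1)
2·[MAJ] = 8/7, 2·[NJA] = 22/7
[MAJ]:[NJA] = 8/7:22/7 = 4/11

[MAJ]:[NJA] = 4/11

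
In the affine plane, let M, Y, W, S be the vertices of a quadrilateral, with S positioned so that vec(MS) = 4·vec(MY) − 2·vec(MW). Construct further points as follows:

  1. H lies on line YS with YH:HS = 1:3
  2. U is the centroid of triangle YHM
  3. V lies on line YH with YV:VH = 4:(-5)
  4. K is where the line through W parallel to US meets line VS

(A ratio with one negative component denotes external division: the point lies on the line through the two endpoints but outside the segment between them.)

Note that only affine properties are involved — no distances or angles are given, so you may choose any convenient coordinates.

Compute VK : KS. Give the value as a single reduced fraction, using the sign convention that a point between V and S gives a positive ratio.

VK:KS = -7/23

Set M = (0, 0), Y = (1, 0), W = (0, 1), S = (4, -2); any affine frame gives the same invariant.
1. H lies on line YS with YH:HS = 1:3 ⇒ H = (7/4, -1/2)
2. U is the centroid of triangle YHM ⇒ U = (11/12, -1/6)
3. V lies on line YH with YV:VH = 4:(-5) ⇒ V = (-2, 2)
4. K is where the line through W parallel to US meets line VS ⇒ K = (-37/8, 15/4)
K = V + t·(S−V) with t = -7/16, so VK:KS = t:(1−t) = -7/16:23/16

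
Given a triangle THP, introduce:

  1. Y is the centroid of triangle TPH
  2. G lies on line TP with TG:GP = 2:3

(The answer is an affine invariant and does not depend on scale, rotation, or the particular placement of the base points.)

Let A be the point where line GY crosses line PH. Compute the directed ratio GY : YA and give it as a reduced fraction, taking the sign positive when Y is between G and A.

GY:YA = 4/5

Work in coordinates with T = (0, 0), H = (1, 0), P = (0, 1).
1. Y is the centroid of triangle TPH ⇒ Y = (1/3, 1/3)
2. G lies on line TP with TG:GP = 2:3 ⇒ G = (0, 2/5)
line GY meets PH at A = (3/4, 1/4)
Y = G + t·(A−G) with t = 4/9, so GY:YA = 4/9:5/9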